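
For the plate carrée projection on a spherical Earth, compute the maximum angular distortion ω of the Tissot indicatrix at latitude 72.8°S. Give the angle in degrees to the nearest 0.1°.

For the equirectangular projection with φ₀ = 0 (plate carrée), h = 1 along meridians and k = sec φ along parallels.
At 72.8°: h = 1.000, k = 3.382; principal scales a = 3.382, b = 1.000.
sin(ω/2) = (a − b)/(a + b) = 2.382/4.382 = 0.5436, so ω = 2 arcsin(0.5436) ≈ 65.9°.

65.9°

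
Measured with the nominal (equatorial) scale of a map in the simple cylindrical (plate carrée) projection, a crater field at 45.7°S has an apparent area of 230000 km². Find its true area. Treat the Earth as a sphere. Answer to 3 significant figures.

161000 km²

For the equirectangular projection with φ₀ = 0 (plate carrée), h = 1 along meridians and k = sec φ along parallels.
Areal scale = h·k = 1 × sec φ; at 45.7°, h = 1.000, k = 1.432, so h·k = 1.432.
True area = apparent / (areal scale) = 230000 / 1.432 ≈ 161000 km².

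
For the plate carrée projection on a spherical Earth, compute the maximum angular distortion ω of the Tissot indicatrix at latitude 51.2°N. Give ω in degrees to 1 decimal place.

26.5°

Plate carrée maps x = Rλ, y = Rφ. The meridian scale is h = 1 and the parallel scale is k = 1/cos φ = sec φ.
At 51.2°: h = 1.000, k = 1.596; principal scales a = 1.596, b = 1.000.
sin(ω/2) = (a − b)/(a + b) = 0.5959/2.596 = 0.2296, so ω = 2 arcsin(0.2296) ≈ 26.5°.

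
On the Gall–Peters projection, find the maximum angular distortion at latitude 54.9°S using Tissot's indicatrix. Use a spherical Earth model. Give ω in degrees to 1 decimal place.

The Gall–Peters projection is cylindrical equal-area with φ₀ = 45°. Cylindrical equal-area (φ₀ = 45°): h = cos φ / cos 45° along meridians, k = cos 45° / cos φ along parallels; h·k = 1.
At 54.9°: h = 0.8132, k = 1.230; principal scales a = 1.230, b = 0.8132.
sin(ω/2) = (a − b)/(a + b) = 0.4166/2.043 = 0.2039, so ω = 2 arcsin(0.2039) ≈ 23.5°.

23.5°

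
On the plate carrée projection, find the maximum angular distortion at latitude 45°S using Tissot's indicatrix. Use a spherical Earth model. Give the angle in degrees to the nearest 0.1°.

19.8°

Plate carrée maps x = Rλ, y = Rφ. The meridian scale is h = 1 and the parallel scale is k = 1/cos φ = sec φ.
At 45°: h = 1.000, k = 1.414; principal scales a = 1.414, b = 1.000.
sin(ω/2) = (a − b)/(a + b) = 0.4142/2.414 = 0.1716, so ω = 2 arcsin(0.1716) ≈ 19.8°.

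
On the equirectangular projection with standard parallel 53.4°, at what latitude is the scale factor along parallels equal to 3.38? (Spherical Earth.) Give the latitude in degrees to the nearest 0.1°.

79.8°

With standard parallel φ₀ = 53.4°, the equirectangular projection gives x = Rλ cos φ₀, y = Rφ, so h = 1 and k = cos 53.4° / cos φ.
k = cos φ₀ / cos φ = 3.38  ⇒  cos φ = cos 53.4° / 3.38 = 0.1764.
φ = arccos(0.1764) ≈ 79.8°.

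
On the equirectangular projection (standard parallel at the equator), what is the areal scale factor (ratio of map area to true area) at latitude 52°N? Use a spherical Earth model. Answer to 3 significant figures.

1.62

In the plate carrée (x = Rλ, y = Rφ), meridians are true-scale (h = 1) and parallels are stretched by k = sec φ.
Areal scale = h·k = 1 × sec φ; at 52°, h = 1.000, k = 1.624, so h·k = 1.624.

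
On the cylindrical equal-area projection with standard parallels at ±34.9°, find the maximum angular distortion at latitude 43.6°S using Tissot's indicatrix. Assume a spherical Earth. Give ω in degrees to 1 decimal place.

14.2°

For cylindrical equal-area with standard parallel φ₀, h = cos φ / cos φ₀ and k = cos φ₀ / cos φ, so h·k = 1.
At 43.6°: h = 0.8830, k = 1.133; principal scales a = 1.133, b = 0.8830.
sin(ω/2) = (a − b)/(a + b) = 0.2496/2.016 = 0.1238, so ω = 2 arcsin(0.1238) ≈ 14.2°.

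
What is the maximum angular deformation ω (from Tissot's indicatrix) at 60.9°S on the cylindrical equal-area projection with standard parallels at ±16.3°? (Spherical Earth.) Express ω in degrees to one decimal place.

72.5°

For cylindrical equal-area with standard parallel φ₀, h = cos φ / cos φ₀ and k = cos φ₀ / cos φ, so h·k = 1.
At 60.9°: h = 0.5067, k = 1.974; principal scales a = 1.974, b = 0.5067.
sin(ω/2) = (a − b)/(a + b) = 1.467/2.480 = 0.5914, so ω = 2 arcsin(0.5914) ≈ 72.5°.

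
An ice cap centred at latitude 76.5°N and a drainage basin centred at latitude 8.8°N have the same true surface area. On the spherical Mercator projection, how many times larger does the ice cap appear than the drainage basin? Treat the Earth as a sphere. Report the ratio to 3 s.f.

Mercator is conformal with k = sec φ, so areal scale = k² = sec²φ.
At 76.5°: sec²(76.5°) = 1/0.2334² = 18.35.
At 8.8°: sec²(8.8°) = 1/0.9882² = 1.024.
Ratio = 18.35/1.024 = cos²(8.8°)/cos²(76.5°) ≈ 17.9.

17.9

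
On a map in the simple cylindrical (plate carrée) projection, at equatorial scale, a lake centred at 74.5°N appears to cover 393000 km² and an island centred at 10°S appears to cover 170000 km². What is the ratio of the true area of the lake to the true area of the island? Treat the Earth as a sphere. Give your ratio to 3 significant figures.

0.627

On the plate carrée, areal scale = h·k = 1 × sec φ, so true area = apparent × cos φ.
True area of lake: 393000 × cos(74.5°) = 393000 × 0.2672 = 105000 km².
True area of island: 170000 × cos(10°) = 170000 × 0.9848 = 167400 km².
Ratio = 105000 / 167400 ≈ 0.627.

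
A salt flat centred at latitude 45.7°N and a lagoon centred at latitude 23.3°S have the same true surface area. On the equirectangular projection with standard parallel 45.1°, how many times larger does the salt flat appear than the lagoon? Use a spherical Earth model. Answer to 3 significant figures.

The equidistant cylindrical projection with φ₀ = 45.1° has h = 1 (meridians true) and k = cos φ₀ / cos φ along parallels.
Areal scale at 45.7°: h·k = 1.000 × 1.011 = 1.011.
Areal scale at 23.3°: h·k = 1.000 × 0.7685 = 0.7685.
Ratio = 1.011/0.7685 ≈ 1.32.

1.32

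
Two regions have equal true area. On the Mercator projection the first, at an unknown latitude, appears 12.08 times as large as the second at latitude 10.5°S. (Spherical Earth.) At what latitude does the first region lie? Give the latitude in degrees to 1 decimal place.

Mercator areal scale is sec²φ, so apparent-area ratio = sec²φ₁ / sec²φ₂ = cos²φ₂ / cos²φ₁.
cos²φ₂ / cos²φ₁ = 12.08  ⇒  cos φ₁ = cos 10.5° / √12.08 = 0.9833/3.476 = 0.2829.
φ₁ = arccos(0.2829) ≈ 73.6°.

73.6°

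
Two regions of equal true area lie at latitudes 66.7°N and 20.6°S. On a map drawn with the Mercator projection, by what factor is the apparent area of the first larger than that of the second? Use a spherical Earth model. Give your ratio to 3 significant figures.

5.60

Mercator is conformal with k = sec φ, so areal scale = k² = sec²φ.
At 66.7°: sec²(66.7°) = 1/0.3955² = 6.392.
At 20.6°: sec²(20.6°) = 1/0.9361² = 1.141.
Ratio = 6.392/1.141 = cos²(20.6°)/cos²(66.7°) ≈ 5.60.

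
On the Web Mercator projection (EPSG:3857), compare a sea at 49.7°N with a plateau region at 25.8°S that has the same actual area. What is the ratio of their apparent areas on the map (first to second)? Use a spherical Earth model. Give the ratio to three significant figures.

Mercator is conformal with k = sec φ, so areal scale = k² = sec²φ.
At 49.7°: sec²(49.7°) = 1/0.6468² = 2.390.
At 25.8°: sec²(25.8°) = 1/0.9003² = 1.234.
Ratio = 2.390/1.234 = cos²(25.8°)/cos²(49.7°) ≈ 1.94.

1.94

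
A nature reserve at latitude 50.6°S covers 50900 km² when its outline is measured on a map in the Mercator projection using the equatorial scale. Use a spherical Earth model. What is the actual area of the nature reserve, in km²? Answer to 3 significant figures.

For Mercator, h = k = sec φ (a conformal cylindrical projection has a single point scale, 1/cos φ).
Areal scale = k² = sec²φ = 1/cos²(50.6°) = 1/0.6347² = 2.482.
True area = apparent / (areal scale) = 50900 / 2.482 ≈ 20500 km².

20500 km²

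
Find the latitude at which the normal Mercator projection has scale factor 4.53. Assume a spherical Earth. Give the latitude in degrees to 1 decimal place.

77.2°

Mercator scale is k = sec φ = 1/cos φ.
1/cos φ = 4.53  ⇒  cos φ = 0.2208  ⇒  φ = arccos(0.2208) ≈ 77.2°.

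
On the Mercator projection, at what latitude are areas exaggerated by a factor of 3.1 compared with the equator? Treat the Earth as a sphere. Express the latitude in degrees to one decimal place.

55.4°

Mercator areal scale is sec²φ.
sec²φ = 3.1  ⇒  cos²φ = 0.3226  ⇒  cos φ = 0.5680.
φ = arccos(0.5680) ≈ 55.4°.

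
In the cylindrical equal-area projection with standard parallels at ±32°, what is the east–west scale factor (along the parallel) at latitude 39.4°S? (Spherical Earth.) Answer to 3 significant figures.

1.10

Cylindrical equal-area (φ₀ = 32°): h = cos φ / cos 32° along meridians, k = cos 32° / cos φ along parallels; h·k = 1.
k = cos 32° / cos 39.4° = 0.8480/0.7727 = 1.097.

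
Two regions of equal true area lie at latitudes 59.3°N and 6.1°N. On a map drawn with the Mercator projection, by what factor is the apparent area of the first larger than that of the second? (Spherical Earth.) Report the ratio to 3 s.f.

Mercator is conformal with k = sec φ, so areal scale = k² = sec²φ.
At 59.3°: sec²(59.3°) = 1/0.5105² = 3.837.
At 6.1°: sec²(6.1°) = 1/0.9943² = 1.011.
Ratio = 3.837/1.011 = cos²(6.1°)/cos²(59.3°) ≈ 3.79.

3.79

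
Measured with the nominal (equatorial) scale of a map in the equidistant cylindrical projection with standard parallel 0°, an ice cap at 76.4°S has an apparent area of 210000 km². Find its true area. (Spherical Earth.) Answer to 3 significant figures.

49400 km²

Plate carrée maps x = Rλ, y = Rφ. The meridian scale is h = 1 and the parallel scale is k = 1/cos φ = sec φ.
Areal scale = h·k = 1 × sec φ; at 76.4°, h = 1.000, k = 4.253, so h·k = 4.253.
True area = apparent / (areal scale) = 210000 / 4.253 ≈ 49400 km².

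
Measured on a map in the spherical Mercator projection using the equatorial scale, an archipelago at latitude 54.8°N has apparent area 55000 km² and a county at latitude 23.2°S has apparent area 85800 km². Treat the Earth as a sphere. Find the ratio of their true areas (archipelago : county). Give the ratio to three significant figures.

0.252

Mercator's areal exaggeration is sec²φ; hence true area = (apparent area) · cos²φ.
True area of archipelago: 55000 × cos²(54.8°) = 55000 × 0.3323 = 18280 km².
True area of county: 85800 × cos²(23.2°) = 85800 × 0.8448 = 72480 km².
Ratio = 18280 / 72480 ≈ 0.252.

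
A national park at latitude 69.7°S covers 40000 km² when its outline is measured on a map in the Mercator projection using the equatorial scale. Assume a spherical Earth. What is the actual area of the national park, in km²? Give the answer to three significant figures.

4810 km²

The Mercator projection is conformal; its linear scale factor is the same in every direction and equals sec φ = 1/cos φ.
Areal scale = k² = sec²φ = 1/cos²(69.7°) = 1/0.3469² = 8.308.
True area = apparent / (areal scale) = 40000 / 8.308 ≈ 4810 km².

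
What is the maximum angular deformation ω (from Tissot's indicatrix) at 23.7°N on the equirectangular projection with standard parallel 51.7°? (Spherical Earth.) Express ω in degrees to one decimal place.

With standard parallel φ₀ = 51.7°, the equirectangular projection gives x = Rλ cos φ₀, y = Rφ, so h = 1 and k = cos 51.7° / cos φ.
At 23.7°: h = 1.000, k = 0.6769; principal scales a = 1.000, b = 0.6769.
sin(ω/2) = (a − b)/(a + b) = 0.3231/1.677 = 0.1927, so ω = 2 arcsin(0.1927) ≈ 22.2°.

22.2°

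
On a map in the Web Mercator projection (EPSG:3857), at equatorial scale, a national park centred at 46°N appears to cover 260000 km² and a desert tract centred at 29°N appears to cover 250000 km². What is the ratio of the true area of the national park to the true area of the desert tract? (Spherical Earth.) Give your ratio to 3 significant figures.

On Mercator the areal scale is sec²φ, so true area = apparent × cos²φ.
True area of national park: 260000 × cos²(46°) = 260000 × 0.4826 = 125500 km².
True area of desert tract: 250000 × cos²(29°) = 250000 × 0.7650 = 191200 km².
Ratio = 125500 / 191200 ≈ 0.656.

0.656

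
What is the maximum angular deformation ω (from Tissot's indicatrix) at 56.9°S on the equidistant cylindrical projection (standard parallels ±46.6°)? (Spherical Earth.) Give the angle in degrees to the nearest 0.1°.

13.1°

With standard parallel φ₀ = 46.6°, the equirectangular projection gives x = Rλ cos φ₀, y = Rφ, so h = 1 and k = cos 46.6° / cos φ.
At 56.9°: h = 1.000, k = 1.258; principal scales a = 1.258, b = 1.000.
sin(ω/2) = (a − b)/(a + b) = 0.2582/2.258 = 0.1143, so ω = 2 arcsin(0.1143) ≈ 13.1°.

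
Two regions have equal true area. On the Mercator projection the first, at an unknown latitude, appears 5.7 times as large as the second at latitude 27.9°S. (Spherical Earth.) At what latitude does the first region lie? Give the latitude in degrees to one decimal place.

For equal true areas on Mercator, apparent areas scale as sec²φ, so the ratio is cos²φ₂ / cos²φ₁.
cos²φ₂ / cos²φ₁ = 5.7  ⇒  cos φ₁ = cos 27.9° / √5.7 = 0.8838/2.387 = 0.3702.
φ₁ = arccos(0.3702) ≈ 68.3°.

68.3°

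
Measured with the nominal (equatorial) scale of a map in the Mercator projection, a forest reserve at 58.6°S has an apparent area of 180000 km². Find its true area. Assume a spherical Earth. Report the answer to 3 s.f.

48900 km²

For Mercator, h = k = sec φ (a conformal cylindrical projection has a single point scale, 1/cos φ).
Areal scale = k² = sec²φ = 1/cos²(58.6°) = 1/0.5210² = 3.684.
True area = apparent / (areal scale) = 180000 / 3.684 ≈ 48900 km².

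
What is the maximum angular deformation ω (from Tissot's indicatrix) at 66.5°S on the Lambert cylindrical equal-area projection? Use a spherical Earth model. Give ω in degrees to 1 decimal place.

93.0°

The Lambert cylindrical equal-area projection is the cylindrical equal-area projection with its standard parallel at the equator (φ₀ = 0). A cylindrical equal-area projection with standard parallel φ₀ has meridian scale h = cos φ / cos φ₀ and parallel scale k = cos φ₀ / cos φ (so areas are preserved, h·k = 1).
At 66.5°: h = 0.3987, k = 2.508; principal scales a = 2.508, b = 0.3987.
sin(ω/2) = (a − b)/(a + b) = 2.109/2.907 = 0.7256, so ω = 2 arcsin(0.7256) ≈ 93.0°.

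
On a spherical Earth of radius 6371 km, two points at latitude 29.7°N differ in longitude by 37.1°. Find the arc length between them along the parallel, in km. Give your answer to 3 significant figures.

Arc length along a parallel = R cos φ · Δλ (with Δλ in radians).
= 6371 × cos 29.7° × (37.1° × π/180) = 6371 × 0.8686 × 0.6475 ≈ 3580 km.

3580 km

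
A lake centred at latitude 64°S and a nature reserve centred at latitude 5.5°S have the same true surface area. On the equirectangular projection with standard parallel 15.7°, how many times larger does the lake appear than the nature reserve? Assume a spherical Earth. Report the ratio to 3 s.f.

With standard parallel φ₀ = 15.7°, the equirectangular projection gives x = Rλ cos φ₀, y = Rφ, so h = 1 and k = cos 15.7° / cos φ.
Areal scale at 64°: h·k = 1.000 × 2.196 = 2.196.
Areal scale at 5.5°: h·k = 1.000 × 0.9671 = 0.9671.
Ratio = 2.196/0.9671 ≈ 2.27.

2.27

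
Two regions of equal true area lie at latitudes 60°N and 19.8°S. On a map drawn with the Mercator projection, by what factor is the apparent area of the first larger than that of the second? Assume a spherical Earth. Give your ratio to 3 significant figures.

3.54

Mercator is conformal with k = sec φ, so areal scale = k² = sec²φ.
At 60°: sec²(60°) = 1/0.5000² = 4.000.
At 19.8°: sec²(19.8°) = 1/0.9409² = 1.130.
Ratio = 4.000/1.130 = cos²(19.8°)/cos²(60°) ≈ 3.54.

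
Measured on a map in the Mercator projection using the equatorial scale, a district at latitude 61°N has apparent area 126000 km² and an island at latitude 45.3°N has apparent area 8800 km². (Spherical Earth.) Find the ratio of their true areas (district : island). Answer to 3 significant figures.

6.80

Since Mercator area scale is 1/cos²φ, the true area equals the apparent area multiplied by cos²φ.
True area of district: 126000 × cos²(61°) = 126000 × 0.2350 = 29620 km².
True area of island: 8800 × cos²(45.3°) = 8800 × 0.4948 = 4354 km².
Ratio = 29620 / 4354 ≈ 6.80.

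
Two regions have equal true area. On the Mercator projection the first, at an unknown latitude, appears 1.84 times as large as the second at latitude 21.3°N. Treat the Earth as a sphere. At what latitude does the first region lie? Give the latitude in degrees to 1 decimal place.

46.6°

For equal true areas on Mercator, apparent areas scale as sec²φ, so the ratio is cos²φ₂ / cos²φ₁.
cos²φ₂ / cos²φ₁ = 1.84  ⇒  cos φ₁ = cos 21.3° / √1.84 = 0.9317/1.356 = 0.6869.
φ₁ = arccos(0.6869) ≈ 46.6°.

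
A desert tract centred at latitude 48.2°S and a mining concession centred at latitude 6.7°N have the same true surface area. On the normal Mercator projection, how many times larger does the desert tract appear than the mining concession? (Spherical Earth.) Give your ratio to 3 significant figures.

2.22

Mercator is conformal with k = sec φ, so areal scale = k² = sec²φ.
At 48.2°: sec²(48.2°) = 1/0.6665² = 2.251.
At 6.7°: sec²(6.7°) = 1/0.9932² = 1.014.
Ratio = 2.251/1.014 = cos²(6.7°)/cos²(48.2°) ≈ 2.22.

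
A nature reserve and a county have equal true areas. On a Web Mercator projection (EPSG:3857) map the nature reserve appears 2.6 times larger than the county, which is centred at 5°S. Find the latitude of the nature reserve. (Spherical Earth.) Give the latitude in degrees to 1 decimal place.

On Mercator, (apparent₁)/(apparent₂) = sec²φ₁ / sec²φ₂ when true areas are equal.
cos²φ₂ / cos²φ₁ = 2.6  ⇒  cos φ₁ = cos 5° / √2.6 = 0.9962/1.612 = 0.6178.
φ₁ = arccos(0.6178) ≈ 51.8°.

51.8°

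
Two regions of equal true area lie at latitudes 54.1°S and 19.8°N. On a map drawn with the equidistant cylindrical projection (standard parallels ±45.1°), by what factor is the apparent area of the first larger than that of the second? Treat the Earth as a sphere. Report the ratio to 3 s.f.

In the equirectangular projection with standard parallel φ₀ = 45.1° (x = Rλ cos φ₀, y = Rφ), meridians are true-scale (h = 1) and the parallel scale is k = cos φ₀ / cos φ.
Areal scale at 54.1°: h·k = 1.000 × 1.204 = 1.204.
Areal scale at 19.8°: h·k = 1.000 × 0.7502 = 0.7502.
Ratio = 1.204/0.7502 ≈ 1.60.

1.60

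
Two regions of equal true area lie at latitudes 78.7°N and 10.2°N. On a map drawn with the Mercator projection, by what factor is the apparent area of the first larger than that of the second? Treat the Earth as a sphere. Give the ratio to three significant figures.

25.2

On Mercator, area is exaggerated by sec²φ = 1/cos²φ.
At 78.7°: sec²(78.7°) = 1/0.1959² = 26.05.
At 10.2°: sec²(10.2°) = 1/0.9842² = 1.032.
Ratio = 26.05/1.032 = cos²(10.2°)/cos²(78.7°) ≈ 25.2.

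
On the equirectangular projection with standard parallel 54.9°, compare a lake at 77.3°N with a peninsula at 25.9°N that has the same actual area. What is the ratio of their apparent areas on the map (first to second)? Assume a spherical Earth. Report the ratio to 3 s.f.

In the equirectangular projection with standard parallel φ₀ = 54.9° (x = Rλ cos φ₀, y = Rφ), meridians are true-scale (h = 1) and the parallel scale is k = cos φ₀ / cos φ.
Areal scale at 77.3°: h·k = 1.000 × 2.615 = 2.615.
Areal scale at 25.9°: h·k = 1.000 × 0.6392 = 0.6392.
Ratio = 2.615/0.6392 ≈ 4.09.

4.09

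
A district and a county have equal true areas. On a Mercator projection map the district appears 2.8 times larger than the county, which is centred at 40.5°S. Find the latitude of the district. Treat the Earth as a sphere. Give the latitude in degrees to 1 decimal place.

For equal true areas on Mercator, apparent areas scale as sec²φ, so the ratio is cos²φ₂ / cos²φ₁.
cos²φ₂ / cos²φ₁ = 2.8  ⇒  cos φ₁ = cos 40.5° / √2.8 = 0.7604/1.673 = 0.4544.
φ₁ = arccos(0.4544) ≈ 63.0°.

63.0°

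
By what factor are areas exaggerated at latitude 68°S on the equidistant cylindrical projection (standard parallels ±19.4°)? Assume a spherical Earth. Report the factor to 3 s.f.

2.52

With standard parallel φ₀ = 19.4°, the equirectangular projection gives x = Rλ cos φ₀, y = Rφ, so h = 1 and k = cos 19.4° / cos φ.
Areal scale = h·k = 1 × cos φ₀ / cos φ; at 68°, h = 1.000, k = 2.518, so h·k = 2.518.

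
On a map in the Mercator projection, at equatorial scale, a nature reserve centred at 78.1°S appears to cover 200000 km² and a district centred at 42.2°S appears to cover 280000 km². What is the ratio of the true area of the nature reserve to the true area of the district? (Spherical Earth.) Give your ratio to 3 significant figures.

0.0553

Since Mercator area scale is 1/cos²φ, the true area equals the apparent area multiplied by cos²φ.
True area of nature reserve: 200000 × cos²(78.1°) = 200000 × 0.04252 = 8504 km².
True area of district: 280000 × cos²(42.2°) = 280000 × 0.5488 = 153700 km².
Ratio = 8504 / 153700 ≈ 0.0553.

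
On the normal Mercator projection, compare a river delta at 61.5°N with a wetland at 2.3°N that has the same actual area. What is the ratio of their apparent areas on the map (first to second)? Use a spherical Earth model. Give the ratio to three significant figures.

On Mercator, area is exaggerated by sec²φ = 1/cos²φ.
At 61.5°: sec²(61.5°) = 1/0.4772² = 4.392.
At 2.3°: sec²(2.3°) = 1/0.9992² = 1.002.
Ratio = 4.392/1.002 = cos²(2.3°)/cos²(61.5°) ≈ 4.39.

4.39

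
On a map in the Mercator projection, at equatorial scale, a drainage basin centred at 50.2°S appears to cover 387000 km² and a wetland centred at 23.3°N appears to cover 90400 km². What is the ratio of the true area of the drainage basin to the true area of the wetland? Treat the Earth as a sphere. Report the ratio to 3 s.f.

2.08

Mercator's areal exaggeration is sec²φ; hence true area = (apparent area) · cos²φ.
True area of drainage basin: 387000 × cos²(50.2°) = 387000 × 0.4097 = 158600 km².
True area of wetland: 90400 × cos²(23.3°) = 90400 × 0.8435 = 76260 km².
Ratio = 158600 / 76260 ≈ 2.08.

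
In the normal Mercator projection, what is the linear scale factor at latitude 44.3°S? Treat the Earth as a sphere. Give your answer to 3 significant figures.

The Mercator projection is conformal; its linear scale factor is the same in every direction and equals sec φ = 1/cos φ.
k = 1/cos 44.3° = 1/0.7157 = 1.397.

1.40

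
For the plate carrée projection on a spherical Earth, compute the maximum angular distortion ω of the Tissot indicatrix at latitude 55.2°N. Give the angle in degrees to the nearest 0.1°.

Plate carrée maps x = Rλ, y = Rφ. The meridian scale is h = 1 and the parallel scale is k = 1/cos φ = sec φ.
At 55.2°: h = 1.000, k = 1.752; principal scales a = 1.752, b = 1.000.
sin(ω/2) = (a − b)/(a + b) = 0.7522/2.752 = 0.2733, so ω = 2 arcsin(0.2733) ≈ 31.7°.

31.7°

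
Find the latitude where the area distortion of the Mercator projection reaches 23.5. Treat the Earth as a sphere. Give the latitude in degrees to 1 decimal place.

78.1°

Mercator areal scale is sec²φ.
sec²φ = 23.5  ⇒  cos²φ = 0.04255  ⇒  cos φ = 0.2063.
φ = arccos(0.2063) ≈ 78.1°.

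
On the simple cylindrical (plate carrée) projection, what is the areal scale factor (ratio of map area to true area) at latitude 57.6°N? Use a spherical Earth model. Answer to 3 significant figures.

1.87

In the plate carrée (x = Rλ, y = Rφ), meridians are true-scale (h = 1) and parallels are stretched by k = sec φ.
Areal scale = h·k = 1 × sec φ; at 57.6°, h = 1.000, k = 1.866, so h·k = 1.866.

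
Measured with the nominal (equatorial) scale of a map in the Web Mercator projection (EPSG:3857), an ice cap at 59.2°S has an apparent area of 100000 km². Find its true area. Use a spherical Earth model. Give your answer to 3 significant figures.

For Mercator, h = k = sec φ (a conformal cylindrical projection has a single point scale, 1/cos φ).
Areal scale = k² = sec²φ = 1/cos²(59.2°) = 1/0.5120² = 3.814.
True area = apparent / (areal scale) = 100000 / 3.814 ≈ 26200 km².

26200 km²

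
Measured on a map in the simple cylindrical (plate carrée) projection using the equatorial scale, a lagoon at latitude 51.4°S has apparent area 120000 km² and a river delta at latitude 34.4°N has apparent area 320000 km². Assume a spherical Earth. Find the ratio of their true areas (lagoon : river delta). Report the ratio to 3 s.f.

0.284

Plate carrée has h = 1 and k = sec φ, giving areal scale sec φ; true area = (apparent area) · cos φ.
True area of lagoon: 120000 × cos(51.4°) = 120000 × 0.6239 = 74870 km².
True area of river delta: 320000 × cos(34.4°) = 320000 × 0.8251 = 264000 km².
Ratio = 74870 / 264000 ≈ 0.284.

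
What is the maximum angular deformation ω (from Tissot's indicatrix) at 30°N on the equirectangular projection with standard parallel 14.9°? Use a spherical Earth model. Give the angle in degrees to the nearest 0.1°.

6.3°

With standard parallel φ₀ = 14.9°, the equirectangular projection gives x = Rλ cos φ₀, y = Rφ, so h = 1 and k = cos 14.9° / cos φ.
At 30°: h = 1.000, k = 1.116; principal scales a = 1.116, b = 1.000.
sin(ω/2) = (a − b)/(a + b) = 0.1159/2.116 = 0.05476, so ω = 2 arcsin(0.05476) ≈ 6.3°.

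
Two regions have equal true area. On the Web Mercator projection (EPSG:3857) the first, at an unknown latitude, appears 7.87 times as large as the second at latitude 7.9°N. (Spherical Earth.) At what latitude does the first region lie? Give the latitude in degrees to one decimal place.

69.3°

On Mercator, (apparent₁)/(apparent₂) = sec²φ₁ / sec²φ₂ when true areas are equal.
cos²φ₂ / cos²φ₁ = 7.87  ⇒  cos φ₁ = cos 7.9° / √7.87 = 0.9905/2.805 = 0.3531.
φ₁ = arccos(0.3531) ≈ 69.3°.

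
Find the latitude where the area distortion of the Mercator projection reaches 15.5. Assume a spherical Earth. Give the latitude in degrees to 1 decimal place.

75.3°

Mercator areal scale is sec²φ.
sec²φ = 15.5  ⇒  cos²φ = 0.06452  ⇒  cos φ = 0.2540.
φ = arccos(0.2540) ≈ 75.3°.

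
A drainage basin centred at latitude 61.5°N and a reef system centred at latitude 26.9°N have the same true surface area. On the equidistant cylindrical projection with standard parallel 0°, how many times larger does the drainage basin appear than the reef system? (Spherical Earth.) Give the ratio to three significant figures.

1.87

Plate carrée maps x = Rλ, y = Rφ. The meridian scale is h = 1 and the parallel scale is k = 1/cos φ = sec φ.
Areal scale at 61.5°: h·k = 1.000 × 2.096 = 2.096.
Areal scale at 26.9°: h·k = 1.000 × 1.121 = 1.121.
Ratio = 2.096/1.121 ≈ 1.87.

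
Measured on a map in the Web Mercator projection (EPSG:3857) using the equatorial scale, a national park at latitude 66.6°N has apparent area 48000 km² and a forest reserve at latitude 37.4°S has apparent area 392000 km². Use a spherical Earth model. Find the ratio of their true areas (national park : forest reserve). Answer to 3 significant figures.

0.0306

On Mercator the areal scale is sec²φ, so true area = apparent × cos²φ.
True area of national park: 48000 × cos²(66.6°) = 48000 × 0.1577 = 7571 km².
True area of forest reserve: 392000 × cos²(37.4°) = 392000 × 0.6311 = 247400 km².
Ratio = 7571 / 247400 ≈ 0.0306.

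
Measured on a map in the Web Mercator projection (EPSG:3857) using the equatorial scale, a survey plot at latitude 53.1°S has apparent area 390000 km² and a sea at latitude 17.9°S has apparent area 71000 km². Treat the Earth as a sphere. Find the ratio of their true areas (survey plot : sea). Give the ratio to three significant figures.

Since Mercator area scale is 1/cos²φ, the true area equals the apparent area multiplied by cos²φ.
True area of survey plot: 390000 × cos²(53.1°) = 390000 × 0.3605 = 140600 km².
True area of sea: 71000 × cos²(17.9°) = 71000 × 0.9055 = 64290 km².
Ratio = 140600 / 64290 ≈ 2.19.

2.19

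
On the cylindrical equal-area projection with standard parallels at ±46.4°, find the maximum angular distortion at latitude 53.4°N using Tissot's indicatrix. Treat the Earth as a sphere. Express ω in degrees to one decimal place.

A cylindrical equal-area projection with standard parallel φ₀ has meridian scale h = cos φ / cos φ₀ and parallel scale k = cos φ₀ / cos φ (so areas are preserved, h·k = 1).
At 53.4°: h = 0.8646, k = 1.157; principal scales a = 1.157, b = 0.8646.
sin(ω/2) = (a − b)/(a + b) = 0.2921/2.021 = 0.1445, so ω = 2 arcsin(0.1445) ≈ 16.6°.

16.6°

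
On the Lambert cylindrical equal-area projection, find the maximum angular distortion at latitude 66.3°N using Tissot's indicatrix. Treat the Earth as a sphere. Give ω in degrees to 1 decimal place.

92.4°

The Lambert cylindrical equal-area projection is the cylindrical equal-area projection with its standard parallel at the equator (φ₀ = 0). Cylindrical equal-area (φ₀ = 0°): h = cos φ / cos 0° along meridians, k = cos 0° / cos φ along parallels; h·k = 1.
At 66.3°: h = 0.4019, k = 2.488; principal scales a = 2.488, b = 0.4019.
sin(ω/2) = (a − b)/(a + b) = 2.086/2.890 = 0.7218, so ω = 2 arcsin(0.7218) ≈ 92.4°.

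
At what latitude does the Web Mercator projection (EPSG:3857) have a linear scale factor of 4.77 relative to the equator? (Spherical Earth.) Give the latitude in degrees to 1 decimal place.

Mercator scale is k = sec φ = 1/cos φ.
1/cos φ = 4.77  ⇒  cos φ = 0.2096  ⇒  φ = arccos(0.2096) ≈ 77.9°.

77.9°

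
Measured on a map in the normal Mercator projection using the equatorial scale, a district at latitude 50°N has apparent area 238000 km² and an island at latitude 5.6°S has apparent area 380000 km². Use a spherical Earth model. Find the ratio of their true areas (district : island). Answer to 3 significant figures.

Since Mercator area scale is 1/cos²φ, the true area equals the apparent area multiplied by cos²φ.
True area of district: 238000 × cos²(50°) = 238000 × 0.4132 = 98340 km².
True area of island: 380000 × cos²(5.6°) = 380000 × 0.9905 = 376400 km².
Ratio = 98340 / 376400 ≈ 0.261.

0.261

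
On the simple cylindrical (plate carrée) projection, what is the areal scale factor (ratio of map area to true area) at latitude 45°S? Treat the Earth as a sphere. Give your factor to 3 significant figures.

For the equirectangular projection with φ₀ = 0 (plate carrée), h = 1 along meridians and k = sec φ along parallels.
Areal scale = h·k = 1 × sec φ; at 45°, h = 1.000, k = 1.414, so h·k = 1.414.

1.41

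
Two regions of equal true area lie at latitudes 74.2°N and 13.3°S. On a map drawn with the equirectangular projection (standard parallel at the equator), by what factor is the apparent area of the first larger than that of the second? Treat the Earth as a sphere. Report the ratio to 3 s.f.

Plate carrée maps x = Rλ, y = Rφ. The meridian scale is h = 1 and the parallel scale is k = 1/cos φ = sec φ.
Areal scale at 74.2°: h·k = 1.000 × 3.673 = 3.673.
Areal scale at 13.3°: h·k = 1.000 × 1.028 = 1.028.
Ratio = 3.673/1.028 ≈ 3.57.

3.57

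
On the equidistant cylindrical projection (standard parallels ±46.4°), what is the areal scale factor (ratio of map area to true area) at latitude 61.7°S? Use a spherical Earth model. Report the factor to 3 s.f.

1.45

In the equirectangular projection with standard parallel φ₀ = 46.4° (x = Rλ cos φ₀, y = Rφ), meridians are true-scale (h = 1) and the parallel scale is k = cos φ₀ / cos φ.
Areal scale = h·k = 1 × cos φ₀ / cos φ; at 61.7°, h = 1.000, k = 1.455, so h·k = 1.455.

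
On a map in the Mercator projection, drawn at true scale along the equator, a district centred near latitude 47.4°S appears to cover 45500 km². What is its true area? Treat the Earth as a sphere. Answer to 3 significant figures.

20800 km²

The Mercator projection is conformal; its linear scale factor is the same in every direction and equals sec φ = 1/cos φ.
Areal scale = k² = sec²φ = 1/cos²(47.4°) = 1/0.6769² = 2.183.
True area = apparent / (areal scale) = 45500 / 2.183 ≈ 20800 km².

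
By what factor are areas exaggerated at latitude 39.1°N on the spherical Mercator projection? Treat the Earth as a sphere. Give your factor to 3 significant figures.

For Mercator, h = k = sec φ (a conformal cylindrical projection has a single point scale, 1/cos φ).
Areal scale = k² = sec²φ = 1/cos²(39.1°) = 1/0.7760² = 1.660.

1.66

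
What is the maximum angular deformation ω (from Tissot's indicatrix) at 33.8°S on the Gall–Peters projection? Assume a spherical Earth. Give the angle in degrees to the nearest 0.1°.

The Gall–Peters projection is cylindrical equal-area with φ₀ = 45°. For cylindrical equal-area with standard parallel φ₀, h = cos φ / cos φ₀ and k = cos φ₀ / cos φ, so h·k = 1.
At 33.8°: h = 1.175, k = 0.8509; principal scales a = 1.175, b = 0.8509.
sin(ω/2) = (a − b)/(a + b) = 0.3243/2.026 = 0.1600, so ω = 2 arcsin(0.1600) ≈ 18.4°.

18.4°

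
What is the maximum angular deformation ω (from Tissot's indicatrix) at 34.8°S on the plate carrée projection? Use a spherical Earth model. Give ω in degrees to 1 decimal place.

11.3°

Plate carrée maps x = Rλ, y = Rφ. The meridian scale is h = 1 and the parallel scale is k = 1/cos φ = sec φ.
At 34.8°: h = 1.000, k = 1.218; principal scales a = 1.218, b = 1.000.
sin(ω/2) = (a − b)/(a + b) = 0.2178/2.218 = 0.09821, so ω = 2 arcsin(0.09821) ≈ 11.3°.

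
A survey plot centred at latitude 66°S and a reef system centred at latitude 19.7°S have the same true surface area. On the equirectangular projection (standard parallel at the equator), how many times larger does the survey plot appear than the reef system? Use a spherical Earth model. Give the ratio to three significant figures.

In the plate carrée (x = Rλ, y = Rφ), meridians are true-scale (h = 1) and parallels are stretched by k = sec φ.
Areal scale at 66°: h·k = 1.000 × 2.459 = 2.459.
Areal scale at 19.7°: h·k = 1.000 × 1.062 = 1.062.
Ratio = 2.459/1.062 ≈ 2.31.

2.31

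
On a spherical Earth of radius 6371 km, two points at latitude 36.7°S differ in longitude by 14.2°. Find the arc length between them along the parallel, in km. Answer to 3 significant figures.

1270 km

Arc length along a parallel = R cos φ · Δλ (with Δλ in radians).
= 6371 × cos 36.7° × (14.2° × π/180) = 6371 × 0.8018 × 0.2478 ≈ 1270 km.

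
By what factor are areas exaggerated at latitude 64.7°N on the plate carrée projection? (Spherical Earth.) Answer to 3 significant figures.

For the equirectangular projection with φ₀ = 0 (plate carrée), h = 1 along meridians and k = sec φ along parallels.
Areal scale = h·k = 1 × sec φ; at 64.7°, h = 1.000, k = 2.340, so h·k = 2.340.

2.34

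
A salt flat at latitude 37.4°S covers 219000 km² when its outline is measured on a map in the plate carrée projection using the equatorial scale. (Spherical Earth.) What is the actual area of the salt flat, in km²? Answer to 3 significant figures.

174000 km²

In the plate carrée (x = Rλ, y = Rφ), meridians are true-scale (h = 1) and parallels are stretched by k = sec φ.
Areal scale = h·k = 1 × sec φ; at 37.4°, h = 1.000, k = 1.259, so h·k = 1.259.
True area = apparent / (areal scale) = 219000 / 1.259 ≈ 174000 km².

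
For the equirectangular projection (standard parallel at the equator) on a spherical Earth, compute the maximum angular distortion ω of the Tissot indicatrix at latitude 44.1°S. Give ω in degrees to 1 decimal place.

18.9°

In the plate carrée (x = Rλ, y = Rφ), meridians are true-scale (h = 1) and parallels are stretched by k = sec φ.
At 44.1°: h = 1.000, k = 1.393; principal scales a = 1.393, b = 1.000.
sin(ω/2) = (a − b)/(a + b) = 0.3925/2.393 = 0.1641, so ω = 2 arcsin(0.1641) ≈ 18.9°.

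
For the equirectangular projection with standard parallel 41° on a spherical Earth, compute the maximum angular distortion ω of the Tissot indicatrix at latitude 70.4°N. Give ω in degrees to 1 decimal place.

In the equirectangular projection with standard parallel φ₀ = 41° (x = Rλ cos φ₀, y = Rφ), meridians are true-scale (h = 1) and the parallel scale is k = cos φ₀ / cos φ.
At 70.4°: h = 1.000, k = 2.250; principal scales a = 2.250, b = 1.000.
sin(ω/2) = (a − b)/(a + b) = 1.250/3.250 = 0.3846, so ω = 2 arcsin(0.3846) ≈ 45.2°.

45.2°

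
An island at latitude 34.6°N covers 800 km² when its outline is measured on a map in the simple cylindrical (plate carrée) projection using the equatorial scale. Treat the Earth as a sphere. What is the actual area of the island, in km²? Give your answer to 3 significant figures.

Plate carrée maps x = Rλ, y = Rφ. The meridian scale is h = 1 and the parallel scale is k = 1/cos φ = sec φ.
Areal scale = h·k = 1 × sec φ; at 34.6°, h = 1.000, k = 1.215, so h·k = 1.215.
True area = apparent / (areal scale) = 800 / 1.215 ≈ 659 km².

659 km²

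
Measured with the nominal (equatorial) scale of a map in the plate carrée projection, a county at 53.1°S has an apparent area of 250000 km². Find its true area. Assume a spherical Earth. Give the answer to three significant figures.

150000 km²

In the plate carrée (x = Rλ, y = Rφ), meridians are true-scale (h = 1) and parallels are stretched by k = sec φ.
Areal scale = h·k = 1 × sec φ; at 53.1°, h = 1.000, k = 1.666, so h·k = 1.666.
True area = apparent / (areal scale) = 250000 / 1.666 ≈ 150000 km².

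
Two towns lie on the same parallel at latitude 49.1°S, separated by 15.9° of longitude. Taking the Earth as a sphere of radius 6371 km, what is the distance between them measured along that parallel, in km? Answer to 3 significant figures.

1160 km

Arc length along a parallel = R cos φ · Δλ (with Δλ in radians).
= 6371 × cos 49.1° × (15.9° × π/180) = 6371 × 0.6547 × 0.2775 ≈ 1160 km.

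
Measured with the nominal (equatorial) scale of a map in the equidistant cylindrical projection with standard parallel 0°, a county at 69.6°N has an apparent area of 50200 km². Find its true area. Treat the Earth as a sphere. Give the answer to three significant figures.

17500 km²

For the equirectangular projection with φ₀ = 0 (plate carrée), h = 1 along meridians and k = sec φ along parallels.
Areal scale = h·k = 1 × sec φ; at 69.6°, h = 1.000, k = 2.869, so h·k = 2.869.
True area = apparent / (areal scale) = 50200 / 2.869 ≈ 17500 km².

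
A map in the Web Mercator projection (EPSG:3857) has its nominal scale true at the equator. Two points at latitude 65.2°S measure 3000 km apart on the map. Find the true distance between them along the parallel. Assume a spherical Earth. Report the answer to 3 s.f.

The Mercator projection is conformal; its linear scale factor is the same in every direction and equals sec φ = 1/cos φ.
Along the parallel at 65.2°, map distances are exaggerated by k = sec 65.2° = 2.384.
True distance = 3000 / 2.384 = 3000 × cos 65.2° ≈ 1260 km.

1260 km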